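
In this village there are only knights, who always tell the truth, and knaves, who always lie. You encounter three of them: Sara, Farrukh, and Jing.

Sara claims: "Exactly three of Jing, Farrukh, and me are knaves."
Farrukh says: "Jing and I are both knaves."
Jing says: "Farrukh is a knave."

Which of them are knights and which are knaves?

Consider Sara. Suppose Sara is a knight.
Then Sara's own statement would have to be true, but it can't be — contradiction.
So Sara is a knave.
Consider Farrukh. Suppose Farrukh is a knight.
Then Farrukh's own statement would have to be true, but it can't be — contradiction.
So Farrukh is a knave.
With that fixed, Jing's statement is true, so Jing is a knight.

Sara: knave, Farrukh: knave, Jing: knight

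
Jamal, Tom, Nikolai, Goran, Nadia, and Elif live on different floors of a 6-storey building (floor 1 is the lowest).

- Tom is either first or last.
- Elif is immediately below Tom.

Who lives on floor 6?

With clues 1–2, Elif, Goran, Jamal, Nadia, and Nikolai are ruled out for floor 6.
So floor 6 is Tom.

Tom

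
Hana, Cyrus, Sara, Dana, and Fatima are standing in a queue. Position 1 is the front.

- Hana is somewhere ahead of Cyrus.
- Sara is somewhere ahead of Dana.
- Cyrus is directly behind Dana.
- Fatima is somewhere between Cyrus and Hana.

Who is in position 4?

With clues 1–3, Fatima, Hana, and Sara are ruled out for position 4.
With clues 1–4, Cyrus is ruled out for position 4.
So position 4 is Dana.

Dana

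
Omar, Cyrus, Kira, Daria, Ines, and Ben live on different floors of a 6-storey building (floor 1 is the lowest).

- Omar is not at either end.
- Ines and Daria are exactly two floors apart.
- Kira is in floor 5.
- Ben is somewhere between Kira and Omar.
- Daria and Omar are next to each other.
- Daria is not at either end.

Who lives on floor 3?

With clues 1–3, Kira is ruled out for floor 3.
With clues 1–4, Cyrus and Omar are ruled out for floor 3.
With clues 1–5, Ben is ruled out for floor 3.
With clues 1–6, Ines is ruled out for floor 3.
So floor 3 is Daria.

Daria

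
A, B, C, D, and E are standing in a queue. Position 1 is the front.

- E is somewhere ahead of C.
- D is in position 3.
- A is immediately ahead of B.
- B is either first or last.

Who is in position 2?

With clues 1–2, D is ruled out for position 2.
With clues 1–3, A and E are ruled out for position 2.
With clues 1–4, B is ruled out for position 2.
So position 2 is C.

C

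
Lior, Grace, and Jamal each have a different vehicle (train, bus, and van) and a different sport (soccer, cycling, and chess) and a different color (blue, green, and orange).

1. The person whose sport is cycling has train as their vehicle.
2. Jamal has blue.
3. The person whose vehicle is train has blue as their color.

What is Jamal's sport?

cycling

With clues 1–3, chess and soccer are impossible for Jamal's sport.
That leaves cycling.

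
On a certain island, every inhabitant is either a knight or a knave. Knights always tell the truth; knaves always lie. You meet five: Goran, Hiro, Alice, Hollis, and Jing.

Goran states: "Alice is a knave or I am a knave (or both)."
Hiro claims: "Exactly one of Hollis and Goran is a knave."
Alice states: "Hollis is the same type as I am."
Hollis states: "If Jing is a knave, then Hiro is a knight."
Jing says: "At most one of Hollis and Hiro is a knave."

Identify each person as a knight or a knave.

Goran: knight, Hiro: knave, Alice: knave, Hollis: knight, Jing: knight

Consider Goran. Suppose Goran is a knave.
Then Goran's own statement would have to be false, but it can't be — contradiction.
So Goran is a knight.
Consider Hiro. Suppose Hiro is a knight.
Then no assignment of the remaining roles makes every statement match its speaker's type — contradiction.
So Hiro is a knave.
Consider Alice. Suppose Alice is a knight.
Then Goran's statement comes out false, contradicting Goran being a knight.
So Alice is a knave.
Consider Hollis. Suppose Hollis is a knave.
Then Hiro's statement comes out true, contradicting Hiro being a knave.
So Hollis is a knight.
With that fixed, Jing's statement is true, so Jing is a knight.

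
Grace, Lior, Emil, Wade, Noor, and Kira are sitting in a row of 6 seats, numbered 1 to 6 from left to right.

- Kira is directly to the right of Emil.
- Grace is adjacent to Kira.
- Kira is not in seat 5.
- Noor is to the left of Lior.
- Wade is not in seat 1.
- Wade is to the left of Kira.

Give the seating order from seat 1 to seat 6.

Noor, Wade, Emil, Kira, Grace, Lior

From clue 1: Emil is in {1,2,3,4,5}.
From clues 1–2: Grace is in {3,4,5,6}.
From clues 1–3: Grace is in {3,4,5}.
From clues 1–6: Noor → seat 1, Wade → seat 2, Emil → seat 3, Kira → seat 4, Grace → seat 5, Lior → seat 6.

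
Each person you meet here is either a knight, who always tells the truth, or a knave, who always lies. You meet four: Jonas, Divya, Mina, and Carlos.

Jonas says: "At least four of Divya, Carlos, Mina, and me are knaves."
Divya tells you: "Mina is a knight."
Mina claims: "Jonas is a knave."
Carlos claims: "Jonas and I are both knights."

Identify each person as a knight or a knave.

Consider Jonas. Suppose Jonas is a knight.
Then Jonas's own statement would have to be true, but it can't be — contradiction.
So Jonas is a knave.
With that fixed, Mina's statement is true, so Mina is a knight.
With that fixed, Carlos's statement is false, so Carlos is a knave.
With that fixed, Divya's statement is true, so Divya is a knight.

Jonas: knave, Divya: knight, Mina: knight, Carlos: knave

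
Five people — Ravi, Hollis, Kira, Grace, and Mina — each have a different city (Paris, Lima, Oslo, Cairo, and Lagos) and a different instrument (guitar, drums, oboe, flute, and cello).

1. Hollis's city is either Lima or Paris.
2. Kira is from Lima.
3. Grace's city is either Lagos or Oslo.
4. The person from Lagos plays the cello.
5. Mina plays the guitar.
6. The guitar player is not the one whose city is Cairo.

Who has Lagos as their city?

Clue 1 rules out Hollis for the one with city Lagos.
With clues 1–2, Kira is impossible for the one with city Lagos.
With clues 1–5, Mina is impossible for the one with city Lagos.
With clues 1–6, Ravi is impossible for the one with city Lagos.
That leaves Grace.

Grace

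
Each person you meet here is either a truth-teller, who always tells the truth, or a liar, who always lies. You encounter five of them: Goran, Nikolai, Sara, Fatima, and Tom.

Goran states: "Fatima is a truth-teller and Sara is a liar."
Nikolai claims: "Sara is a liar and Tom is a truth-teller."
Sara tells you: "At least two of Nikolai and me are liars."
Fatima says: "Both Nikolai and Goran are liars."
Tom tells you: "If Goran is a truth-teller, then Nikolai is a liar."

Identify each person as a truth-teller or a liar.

Consider Goran. Suppose Goran is a truth-teller.
Then no assignment of the remaining roles makes every statement match its speaker's type — contradiction.
So Goran is a liar.
With that fixed, Tom's statement is true, so Tom is a truth-teller.
Consider Nikolai. Suppose Nikolai is a liar.
Then whichever role Sara has, Sara's statement has the wrong truth value — contradiction.
So Nikolai is a truth-teller.
With that fixed, Sara's statement is false, so Sara is a liar.
With that fixed, Fatima's statement is false, so Fatima is a liar.

Goran: liar, Nikolai: truth-teller, Sara: liar, Fatima: liar, Tom: truth-teller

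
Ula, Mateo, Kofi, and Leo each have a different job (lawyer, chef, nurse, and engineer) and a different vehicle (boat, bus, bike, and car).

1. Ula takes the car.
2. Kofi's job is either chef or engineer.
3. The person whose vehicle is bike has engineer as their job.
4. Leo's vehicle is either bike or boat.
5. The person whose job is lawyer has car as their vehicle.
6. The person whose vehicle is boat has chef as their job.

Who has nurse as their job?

Mateo

With clues 1–2, Kofi is impossible for the one with job nurse.
With clues 1–5, Ula is impossible for the one with job nurse.
With clues 1–6, Leo is impossible for the one with job nurse.
That leaves Mateo.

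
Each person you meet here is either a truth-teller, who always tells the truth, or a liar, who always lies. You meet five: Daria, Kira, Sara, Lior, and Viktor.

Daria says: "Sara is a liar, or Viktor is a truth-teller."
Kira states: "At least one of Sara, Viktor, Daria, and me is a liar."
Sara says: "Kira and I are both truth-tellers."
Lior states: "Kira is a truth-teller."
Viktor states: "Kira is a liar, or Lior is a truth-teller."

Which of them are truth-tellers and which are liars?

Consider Daria. Suppose Daria is a liar.
Then no assignment of the remaining roles makes every statement match its speaker's type — contradiction.
So Daria is a truth-teller.
Consider Kira. Suppose Kira is a liar.
Then Kira's own statement would have to be false, but it can't be — contradiction.
So Kira is a truth-teller.
With that fixed, Lior's statement is true, so Lior is a truth-teller.
With that fixed, Viktor's statement is true, so Viktor is a truth-teller.
Consider Sara. Suppose Sara is a truth-teller.
Then Kira's statement comes out false, contradicting Kira being a truth-teller.
So Sara is a liar.

Daria: truth-teller, Kira: truth-teller, Sara: liar, Lior: truth-teller, Viktor: truth-teller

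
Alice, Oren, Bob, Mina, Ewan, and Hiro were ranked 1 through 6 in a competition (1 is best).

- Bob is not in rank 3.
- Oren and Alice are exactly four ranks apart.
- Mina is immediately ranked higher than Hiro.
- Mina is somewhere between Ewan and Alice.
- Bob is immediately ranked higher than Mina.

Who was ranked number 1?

With clues 1–3, Hiro and Mina are ruled out for rank 1.
With clues 1–5, Bob, Ewan, and Oren are ruled out for rank 1.
So rank 1 is Alice.

Alice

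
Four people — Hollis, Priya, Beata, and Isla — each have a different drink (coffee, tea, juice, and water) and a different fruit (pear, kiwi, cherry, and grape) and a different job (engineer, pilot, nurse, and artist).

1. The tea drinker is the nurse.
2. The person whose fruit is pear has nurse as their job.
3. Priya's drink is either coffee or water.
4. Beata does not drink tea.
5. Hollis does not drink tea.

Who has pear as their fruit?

With clues 1–3, Priya is impossible for the one with fruit pear.
With clues 1–4, Beata is impossible for the one with fruit pear.
With clues 1–5, Hollis is impossible for the one with fruit pear.
That leaves Isla.

Isla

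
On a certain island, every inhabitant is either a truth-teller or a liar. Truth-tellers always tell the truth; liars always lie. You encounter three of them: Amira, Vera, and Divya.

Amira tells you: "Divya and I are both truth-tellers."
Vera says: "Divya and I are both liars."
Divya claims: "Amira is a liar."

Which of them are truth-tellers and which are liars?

Consider Amira. Suppose Amira is a truth-teller.
Then no assignment of the remaining roles makes every statement match its speaker's type — contradiction.
So Amira is a liar.
With that fixed, Divya's statement is true, so Divya is a truth-teller.
With that fixed, Vera's statement is false, so Vera is a liar.

Amira: liar, Vera: liar, Divya: truth-teller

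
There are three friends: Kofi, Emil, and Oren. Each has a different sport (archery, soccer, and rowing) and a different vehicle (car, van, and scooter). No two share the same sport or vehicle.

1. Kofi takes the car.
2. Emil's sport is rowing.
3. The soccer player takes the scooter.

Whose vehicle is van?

Emil

Clue 1 rules out Kofi for the one with vehicle van.
With clues 1–3, Oren is impossible for the one with vehicle van.
That leaves Emil.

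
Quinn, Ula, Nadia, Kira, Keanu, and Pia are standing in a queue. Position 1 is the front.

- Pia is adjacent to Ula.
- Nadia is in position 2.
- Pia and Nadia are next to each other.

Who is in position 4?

Ula

With clues 1–2, Nadia is ruled out for position 4.
With clues 1–3, Keanu, Kira, Pia, and Quinn are ruled out for position 4.
So position 4 is Ula.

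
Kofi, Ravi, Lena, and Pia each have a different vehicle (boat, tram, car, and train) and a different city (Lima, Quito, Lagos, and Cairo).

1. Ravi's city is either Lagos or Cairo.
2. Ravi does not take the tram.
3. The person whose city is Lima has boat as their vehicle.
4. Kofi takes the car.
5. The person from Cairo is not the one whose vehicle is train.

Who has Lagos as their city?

With clues 1–5, Kofi, Lena, and Pia are impossible for the one with city Lagos.
That leaves Ravi.

Ravi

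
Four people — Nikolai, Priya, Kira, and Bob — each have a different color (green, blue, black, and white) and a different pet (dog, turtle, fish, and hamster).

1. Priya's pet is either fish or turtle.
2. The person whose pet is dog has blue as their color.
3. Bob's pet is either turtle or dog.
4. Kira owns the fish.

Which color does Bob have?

blue

With clues 1–4, black, green, and white are impossible for Bob's color.
That leaves blue.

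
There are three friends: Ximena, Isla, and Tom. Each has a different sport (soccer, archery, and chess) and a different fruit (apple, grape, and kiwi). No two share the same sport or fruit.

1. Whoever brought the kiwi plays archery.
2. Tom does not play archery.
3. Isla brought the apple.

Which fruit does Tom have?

grape

With clues 1–2, kiwi is impossible for Tom's fruit.
With clues 1–3, apple is impossible for Tom's fruit.
That leaves grape.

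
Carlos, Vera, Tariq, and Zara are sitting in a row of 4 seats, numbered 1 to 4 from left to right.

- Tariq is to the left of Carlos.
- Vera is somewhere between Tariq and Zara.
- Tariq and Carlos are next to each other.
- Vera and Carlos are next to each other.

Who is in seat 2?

Carlos

With clues 1–2, Tariq and Zara are ruled out for seat 2.
With clues 1–4, Vera is ruled out for seat 2.
So seat 2 is Carlos.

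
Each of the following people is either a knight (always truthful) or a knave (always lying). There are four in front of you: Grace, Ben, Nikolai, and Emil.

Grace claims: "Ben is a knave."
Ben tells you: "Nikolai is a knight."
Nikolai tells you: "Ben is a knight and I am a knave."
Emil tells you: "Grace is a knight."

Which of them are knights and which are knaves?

Consider Grace. Suppose Grace is a knave.
Then no assignment of the remaining roles makes every statement match its speaker's type — contradiction.
So Grace is a knight.
With that fixed, Emil's statement is true, so Emil is a knight.
Consider Ben. Suppose Ben is a knight.
Then Grace's statement comes out false, contradicting Grace being a knight.
So Ben is a knave.
With that fixed, Nikolai's statement is false, so Nikolai is a knave.

Grace: knight, Ben: knave, Nikolai: knave, Emil: knight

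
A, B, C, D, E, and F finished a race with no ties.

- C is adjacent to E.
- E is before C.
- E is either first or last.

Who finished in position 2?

With clues 1–3, A, B, D, E, and F are ruled out for place 2.
So place 2 is C.

C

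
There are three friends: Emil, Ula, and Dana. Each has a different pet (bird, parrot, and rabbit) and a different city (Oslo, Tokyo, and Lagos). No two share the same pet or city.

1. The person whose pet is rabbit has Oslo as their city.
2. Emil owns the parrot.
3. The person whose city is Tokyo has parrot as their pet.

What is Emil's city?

With clues 1–2, Oslo is impossible for Emil's city.
With clues 1–3, Lagos is impossible for Emil's city.
That leaves Tokyo.

Tokyo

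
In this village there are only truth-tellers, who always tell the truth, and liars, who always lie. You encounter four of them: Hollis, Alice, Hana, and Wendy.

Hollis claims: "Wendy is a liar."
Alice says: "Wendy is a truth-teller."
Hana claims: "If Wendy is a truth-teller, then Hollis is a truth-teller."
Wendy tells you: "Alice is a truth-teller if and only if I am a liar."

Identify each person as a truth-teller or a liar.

Hollis: truth-teller, Alice: liar, Hana: truth-teller, Wendy: liar

Consider Hollis. Suppose Hollis is a liar.
Then no assignment of the remaining roles makes every statement match its speaker's type — contradiction.
So Hollis is a truth-teller.
With that fixed, Hana's statement is true, so Hana is a truth-teller.
Consider Alice. Suppose Alice is a truth-teller.
Then whichever role Wendy has, Wendy's statement has the wrong truth value — contradiction.
So Alice is a liar.
Consider Wendy. Suppose Wendy is a truth-teller.
Then Hollis's statement comes out false, contradicting Hollis being a truth-teller.
So Wendy is a liar.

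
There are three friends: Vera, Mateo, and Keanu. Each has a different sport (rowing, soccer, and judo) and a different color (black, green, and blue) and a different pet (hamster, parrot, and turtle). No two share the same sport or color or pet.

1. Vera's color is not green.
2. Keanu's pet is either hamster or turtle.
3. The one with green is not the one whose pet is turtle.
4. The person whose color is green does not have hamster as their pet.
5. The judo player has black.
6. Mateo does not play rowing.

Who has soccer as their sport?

With clues 1–6, Keanu and Vera are impossible for the one with sport soccer.
That leaves Mateo.

Mateo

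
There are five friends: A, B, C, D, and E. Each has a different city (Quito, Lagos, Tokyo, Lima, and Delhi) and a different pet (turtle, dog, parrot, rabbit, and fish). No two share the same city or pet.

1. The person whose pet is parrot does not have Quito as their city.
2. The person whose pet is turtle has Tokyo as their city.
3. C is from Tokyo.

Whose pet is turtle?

C

With clues 1–3, A, B, D, and E are impossible for the one with pet turtle.
That leaves C.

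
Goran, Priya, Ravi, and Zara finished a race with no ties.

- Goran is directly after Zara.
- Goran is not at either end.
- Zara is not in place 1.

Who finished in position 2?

Zara

With clues 1–2, Priya and Ravi are ruled out for place 2.
With clues 1–3, Goran is ruled out for place 2.
So place 2 is Zara.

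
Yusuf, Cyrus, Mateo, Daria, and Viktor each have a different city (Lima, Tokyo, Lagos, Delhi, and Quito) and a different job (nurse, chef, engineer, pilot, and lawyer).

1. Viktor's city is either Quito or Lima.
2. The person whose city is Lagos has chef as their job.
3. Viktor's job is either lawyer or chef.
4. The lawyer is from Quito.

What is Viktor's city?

Quito

Clue 1 rules out Delhi, Lagos, and Tokyo for Viktor's city.
With clues 1–4, Lima is impossible for Viktor's city.
That leaves Quito.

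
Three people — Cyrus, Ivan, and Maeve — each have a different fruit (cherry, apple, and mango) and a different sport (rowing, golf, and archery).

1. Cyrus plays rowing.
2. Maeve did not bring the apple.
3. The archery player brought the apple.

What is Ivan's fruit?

apple

With clues 1–3, cherry and mango are impossible for Ivan's fruit.
That leaves apple.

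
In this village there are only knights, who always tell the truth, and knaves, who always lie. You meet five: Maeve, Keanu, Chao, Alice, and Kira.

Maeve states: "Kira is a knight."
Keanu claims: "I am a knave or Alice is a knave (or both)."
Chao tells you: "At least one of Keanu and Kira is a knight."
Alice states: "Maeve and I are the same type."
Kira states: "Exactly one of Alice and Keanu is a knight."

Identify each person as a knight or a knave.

Maeve: knight, Keanu: knight, Chao: knight, Alice: knave, Kira: knight

Consider Maeve. Suppose Maeve is a knave.
Then whichever role Alice has, Alice's statement has the wrong truth value — contradiction.
So Maeve is a knight.
Consider Keanu. Suppose Keanu is a knave.
Then Keanu's own statement would have to be false, but it can't be — contradiction.
So Keanu is a knight.
With that fixed, Chao's statement is true, so Chao is a knight.
Consider Alice. Suppose Alice is a knight.
Then Keanu's statement comes out false, contradicting Keanu being a knight.
So Alice is a knave.
With that fixed, Kira's statement is true, so Kira is a knight.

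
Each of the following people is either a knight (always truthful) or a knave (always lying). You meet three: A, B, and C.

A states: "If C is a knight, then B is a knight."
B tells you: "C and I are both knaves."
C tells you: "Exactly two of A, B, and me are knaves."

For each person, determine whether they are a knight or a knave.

A: knave, B: knave, C: knight

Consider A. Suppose A is a knight.
Then no assignment of the remaining roles makes every statement match its speaker's type — contradiction.
So A is a knave.
Consider B. Suppose B is a knight.
Then A's statement comes out true, contradicting A being a knave.
So B is a knave.
Consider C. Suppose C is a knave.
Then A's statement comes out true, contradicting A being a knave.
So C is a knight.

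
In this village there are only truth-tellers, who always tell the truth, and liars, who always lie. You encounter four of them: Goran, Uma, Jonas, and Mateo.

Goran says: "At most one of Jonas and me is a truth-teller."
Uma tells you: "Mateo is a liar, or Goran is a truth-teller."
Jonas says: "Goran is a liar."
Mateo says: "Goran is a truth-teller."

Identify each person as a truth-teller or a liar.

Goran: truth-teller, Uma: truth-teller, Jonas: liar, Mateo: truth-teller

Consider Goran. Suppose Goran is a liar.
Then Goran's own statement would have to be false, but it can't be — contradiction.
So Goran is a truth-teller.
With that fixed, Uma's statement is true, so Uma is a truth-teller.
With that fixed, Jonas's statement is false, so Jonas is a liar.
With that fixed, Mateo's statement is true, so Mateo is a truth-teller.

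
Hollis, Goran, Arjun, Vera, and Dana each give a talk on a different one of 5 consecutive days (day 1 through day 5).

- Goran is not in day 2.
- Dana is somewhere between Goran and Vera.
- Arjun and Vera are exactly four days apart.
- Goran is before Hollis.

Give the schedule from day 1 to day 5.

Vera, Dana, Goran, Hollis, Arjun

From clue 1: Goran is in {1,3,4,5}.
From clues 1–2: Dana is in {2,3,4}.
From clues 1–3: Goran is in {3,4}.
From clues 1–4: Vera → day 1, Dana → day 2, Goran → day 3, Hollis → day 4, Arjun → day 5.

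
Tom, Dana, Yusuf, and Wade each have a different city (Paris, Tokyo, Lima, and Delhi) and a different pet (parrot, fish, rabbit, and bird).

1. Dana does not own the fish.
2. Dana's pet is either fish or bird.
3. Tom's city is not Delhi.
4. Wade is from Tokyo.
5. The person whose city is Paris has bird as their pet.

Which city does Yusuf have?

With clues 1–4, Tokyo is impossible for Yusuf's city.
With clues 1–5, Lima and Paris are impossible for Yusuf's city.
That leaves Delhi.

Delhi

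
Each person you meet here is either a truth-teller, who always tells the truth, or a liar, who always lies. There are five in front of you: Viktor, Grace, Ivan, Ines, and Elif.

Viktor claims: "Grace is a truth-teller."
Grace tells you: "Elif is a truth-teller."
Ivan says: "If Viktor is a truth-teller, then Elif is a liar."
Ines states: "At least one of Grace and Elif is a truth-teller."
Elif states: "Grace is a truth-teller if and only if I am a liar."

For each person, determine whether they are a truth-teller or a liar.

Viktor: liar, Grace: liar, Ivan: truth-teller, Ines: liar, Elif: liar

Consider Viktor. Suppose Viktor is a truth-teller.
Then no assignment of the remaining roles makes every statement match its speaker's type — contradiction.
So Viktor is a liar.
With that fixed, Ivan's statement is true, so Ivan is a truth-teller.
Consider Grace. Suppose Grace is a truth-teller.
Then Viktor's statement comes out true, contradicting Viktor being a liar.
So Grace is a liar.
Consider Ines. Suppose Ines is a truth-teller.
Then no assignment of the remaining roles makes every statement match its speaker's type — contradiction.
So Ines is a liar.
Consider Elif. Suppose Elif is a truth-teller.
Then Grace's statement comes out true, contradicting Grace being a liar.
So Elif is a liar.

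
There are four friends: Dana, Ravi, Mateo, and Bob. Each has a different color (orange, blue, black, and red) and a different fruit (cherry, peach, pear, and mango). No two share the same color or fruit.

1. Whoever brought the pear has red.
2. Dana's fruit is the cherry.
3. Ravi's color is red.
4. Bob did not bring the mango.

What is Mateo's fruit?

mango

With clues 1–2, cherry is impossible for Mateo's fruit.
With clues 1–3, pear is impossible for Mateo's fruit.
With clues 1–4, peach is impossible for Mateo's fruit.
That leaves mango.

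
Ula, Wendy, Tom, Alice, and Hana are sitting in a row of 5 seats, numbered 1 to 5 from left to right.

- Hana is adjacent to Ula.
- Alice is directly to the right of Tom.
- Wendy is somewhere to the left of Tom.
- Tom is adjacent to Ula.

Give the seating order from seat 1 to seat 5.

From clues 1–2: Wendy is in {1,3,5}.
From clues 1–3: Wendy is in {1,3}.
From clues 1–4: Wendy → seat 1, Hana → seat 2, Ula → seat 3, Tom → seat 4, Alice → seat 5.

Wendy, Hana, Ula, Tom, Alice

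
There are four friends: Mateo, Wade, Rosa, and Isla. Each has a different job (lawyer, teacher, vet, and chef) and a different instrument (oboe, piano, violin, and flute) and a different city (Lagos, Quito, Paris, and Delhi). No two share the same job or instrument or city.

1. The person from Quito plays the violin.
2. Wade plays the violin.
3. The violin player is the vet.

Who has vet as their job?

Wade

With clues 1–3, Isla, Mateo, and Rosa are impossible for the one with job vet.
That leaves Wade.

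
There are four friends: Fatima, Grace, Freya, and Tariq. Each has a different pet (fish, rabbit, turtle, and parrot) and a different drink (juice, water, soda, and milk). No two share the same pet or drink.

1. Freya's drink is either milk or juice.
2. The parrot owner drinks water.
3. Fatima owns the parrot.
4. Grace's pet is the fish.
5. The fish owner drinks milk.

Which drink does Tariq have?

soda

With clues 1–3, water is impossible for Tariq's drink.
With clues 1–5, juice and milk are impossible for Tariq's drink.
That leaves soda.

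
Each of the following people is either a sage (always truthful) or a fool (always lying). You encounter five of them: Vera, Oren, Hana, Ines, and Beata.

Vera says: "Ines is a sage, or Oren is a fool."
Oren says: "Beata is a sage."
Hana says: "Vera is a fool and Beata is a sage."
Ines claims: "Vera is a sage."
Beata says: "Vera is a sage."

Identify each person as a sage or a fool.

Consider Vera. Suppose Vera is a fool.
Then no assignment of the remaining roles makes every statement match its speaker's type — contradiction.
So Vera is a sage.
With that fixed, Hana's statement is false, so Hana is a fool.
With that fixed, Ines's statement is true, so Ines is a sage.
With that fixed, Beata's statement is true, so Beata is a sage.
With that fixed, Oren's statement is true, so Oren is a sage.

Vera: sage, Oren: sage, Hana: fool, Ines: sage, Beata: sage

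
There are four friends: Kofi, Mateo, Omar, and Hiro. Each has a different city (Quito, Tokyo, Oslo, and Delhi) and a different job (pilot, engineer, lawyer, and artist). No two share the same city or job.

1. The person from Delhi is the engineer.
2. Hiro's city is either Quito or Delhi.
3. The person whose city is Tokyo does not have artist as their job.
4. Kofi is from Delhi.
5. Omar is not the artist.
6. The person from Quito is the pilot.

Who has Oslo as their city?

Mateo

With clues 1–2, Hiro is impossible for the one with city Oslo.
With clues 1–4, Kofi is impossible for the one with city Oslo.
With clues 1–6, Omar is impossible for the one with city Oslo.
That leaves Mateo.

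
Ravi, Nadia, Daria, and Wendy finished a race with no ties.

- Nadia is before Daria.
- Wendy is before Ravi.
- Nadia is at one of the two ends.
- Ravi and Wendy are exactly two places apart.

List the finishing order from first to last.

From clue 1: Nadia is in {1,2,3}.
From clues 1–2: Ravi is in {2,3,4}.
From clues 1–3: Nadia → place 1.
From clues 1–4: Wendy → place 2, Daria → place 3, Ravi → place 4.

Nadia, Wendy, Daria, Ravi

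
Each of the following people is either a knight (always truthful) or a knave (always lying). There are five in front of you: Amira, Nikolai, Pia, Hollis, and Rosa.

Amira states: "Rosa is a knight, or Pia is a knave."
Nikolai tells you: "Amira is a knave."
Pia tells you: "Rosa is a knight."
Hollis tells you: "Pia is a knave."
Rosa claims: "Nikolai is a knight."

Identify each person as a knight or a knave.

Consider Amira. Suppose Amira is a knave.
Then no assignment of the remaining roles makes every statement match its speaker's type — contradiction.
So Amira is a knight.
With that fixed, Nikolai's statement is false, so Nikolai is a knave.
With that fixed, Rosa's statement is false, so Rosa is a knave.
With that fixed, Pia's statement is false, so Pia is a knave.
With that fixed, Hollis's statement is true, so Hollis is a knight.

Amira: knight, Nikolai: knave, Pia: knave, Hollis: knight, Rosa: knave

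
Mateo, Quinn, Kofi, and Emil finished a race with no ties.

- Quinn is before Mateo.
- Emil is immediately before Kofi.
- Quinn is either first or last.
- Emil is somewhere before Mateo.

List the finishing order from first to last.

From clue 1: Mateo is in {2,3,4}.
From clues 1–2: Mateo is in {2,4}.
From clues 1–3: Quinn → place 1.
From clues 1–4: Emil → place 2, Kofi → place 3, Mateo → place 4.

Quinn, Emil, Kofi, Mateo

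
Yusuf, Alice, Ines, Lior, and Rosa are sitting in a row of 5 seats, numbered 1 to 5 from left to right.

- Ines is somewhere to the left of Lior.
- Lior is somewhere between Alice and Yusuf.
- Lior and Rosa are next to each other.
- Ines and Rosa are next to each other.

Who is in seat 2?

Ines

With clues 1–2, Lior is ruled out for seat 2.
With clues 1–3, Rosa is ruled out for seat 2.
With clues 1–4, Alice and Yusuf are ruled out for seat 2.
So seat 2 is Ines.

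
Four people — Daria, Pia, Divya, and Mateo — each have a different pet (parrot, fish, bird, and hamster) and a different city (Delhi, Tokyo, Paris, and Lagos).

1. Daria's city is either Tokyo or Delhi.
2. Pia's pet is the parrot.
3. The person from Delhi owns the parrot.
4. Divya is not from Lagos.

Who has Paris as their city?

Divya

Clue 1 rules out Daria for the one with city Paris.
With clues 1–3, Pia is impossible for the one with city Paris.
With clues 1–4, Mateo is impossible for the one with city Paris.
That leaves Divya.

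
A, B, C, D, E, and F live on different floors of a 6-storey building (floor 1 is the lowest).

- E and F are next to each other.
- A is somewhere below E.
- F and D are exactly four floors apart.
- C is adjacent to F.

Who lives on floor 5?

With clues 1–2, A is ruled out for floor 5.
With clues 1–3, D is ruled out for floor 5.
With clues 1–4, B, C, and E are ruled out for floor 5.
So floor 5 is F.

F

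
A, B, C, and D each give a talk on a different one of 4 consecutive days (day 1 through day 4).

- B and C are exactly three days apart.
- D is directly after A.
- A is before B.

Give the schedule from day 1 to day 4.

From clue 1: A is in {2,3}.
From clues 1–2: A → day 2, D → day 3.
From clues 1–3: C → day 1, B → day 4.

C, A, D, B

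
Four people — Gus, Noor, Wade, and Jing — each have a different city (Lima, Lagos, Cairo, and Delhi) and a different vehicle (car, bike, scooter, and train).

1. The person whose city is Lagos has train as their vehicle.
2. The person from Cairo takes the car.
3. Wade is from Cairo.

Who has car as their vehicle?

With clues 1–3, Gus, Jing, and Noor are impossible for the one with vehicle car.
That leaves Wade.

Wade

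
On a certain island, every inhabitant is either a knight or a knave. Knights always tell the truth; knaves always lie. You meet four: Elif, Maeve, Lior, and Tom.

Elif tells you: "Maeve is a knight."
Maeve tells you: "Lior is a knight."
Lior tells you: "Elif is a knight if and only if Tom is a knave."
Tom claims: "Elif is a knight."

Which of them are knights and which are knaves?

Elif: knave, Maeve: knave, Lior: knave, Tom: knave

Consider Elif. Suppose Elif is a knight.
Then no assignment of the remaining roles makes every statement match its speaker's type — contradiction.
So Elif is a knave.
With that fixed, Tom's statement is false, so Tom is a knave.
With that fixed, Lior's statement is false, so Lior is a knave.
With that fixed, Maeve's statement is false, so Maeve is a knave.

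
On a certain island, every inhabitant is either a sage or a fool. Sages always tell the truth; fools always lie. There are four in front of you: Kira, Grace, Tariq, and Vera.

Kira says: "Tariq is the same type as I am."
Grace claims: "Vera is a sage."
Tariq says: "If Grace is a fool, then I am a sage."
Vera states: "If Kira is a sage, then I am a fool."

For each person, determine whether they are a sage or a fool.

Kira: fool, Grace: sage, Tariq: sage, Vera: sage

Consider Kira. Suppose Kira is a sage.
Then whichever role Vera has, Vera's statement has the wrong truth value — contradiction.
So Kira is a fool.
With that fixed, Vera's statement is true, so Vera is a sage.
With that fixed, Grace's statement is true, so Grace is a sage.
With that fixed, Tariq's statement is true, so Tariq is a sage.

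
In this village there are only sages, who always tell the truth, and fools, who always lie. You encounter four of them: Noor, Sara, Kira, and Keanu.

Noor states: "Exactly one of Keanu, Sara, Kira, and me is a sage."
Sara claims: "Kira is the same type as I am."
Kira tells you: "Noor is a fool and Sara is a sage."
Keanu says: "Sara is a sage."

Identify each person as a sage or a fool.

Consider Noor. Suppose Noor is a sage.
Then no assignment of the remaining roles makes every statement match its speaker's type — contradiction.
So Noor is a fool.
Consider Sara. Suppose Sara is a fool.
Then no assignment of the remaining roles makes every statement match its speaker's type — contradiction.
So Sara is a sage.
With that fixed, Kira's statement is true, so Kira is a sage.
With that fixed, Keanu's statement is true, so Keanu is a sage.

Noor: fool, Sara: sage, Kira: sage, Keanu: sage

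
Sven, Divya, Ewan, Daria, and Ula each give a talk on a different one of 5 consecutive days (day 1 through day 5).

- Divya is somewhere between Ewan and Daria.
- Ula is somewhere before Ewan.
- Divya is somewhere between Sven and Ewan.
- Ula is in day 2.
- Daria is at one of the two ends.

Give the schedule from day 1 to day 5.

Daria, Ula, Sven, Divya, Ewan

From clue 1: Divya is in {2,3,4}.
From clues 1–3: Divya is in {3,4}.
From clues 1–4: Ula → day 2, Divya → day 4, Ewan → day 5.
From clues 1–5: Daria → day 1, Sven → day 3.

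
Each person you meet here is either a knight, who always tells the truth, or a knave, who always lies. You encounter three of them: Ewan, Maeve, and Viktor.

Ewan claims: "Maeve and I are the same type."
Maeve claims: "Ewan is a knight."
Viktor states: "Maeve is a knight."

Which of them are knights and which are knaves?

Consider Ewan. Suppose Ewan is a knave.
Then no assignment of the remaining roles makes every statement match its speaker's type — contradiction.
So Ewan is a knight.
With that fixed, Maeve's statement is true, so Maeve is a knight.
With that fixed, Viktor's statement is true, so Viktor is a knight.

Ewan: knight, Maeve: knight, Viktor: knight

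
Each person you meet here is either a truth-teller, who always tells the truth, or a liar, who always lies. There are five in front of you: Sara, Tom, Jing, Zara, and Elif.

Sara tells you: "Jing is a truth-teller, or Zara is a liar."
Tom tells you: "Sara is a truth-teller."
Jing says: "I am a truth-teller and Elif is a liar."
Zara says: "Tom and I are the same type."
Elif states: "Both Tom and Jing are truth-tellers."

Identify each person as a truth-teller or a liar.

Consider Sara. Suppose Sara is a liar.
Then no assignment of the remaining roles makes every statement match its speaker's type — contradiction.
So Sara is a truth-teller.
With that fixed, Tom's statement is true, so Tom is a truth-teller.
Consider Jing. Suppose Jing is a truth-teller.
Then no assignment of the remaining roles makes every statement match its speaker's type — contradiction.
So Jing is a liar.
With that fixed, Elif's statement is false, so Elif is a liar.
Consider Zara. Suppose Zara is a truth-teller.
Then Sara's statement comes out false, contradicting Sara being a truth-teller.
So Zara is a liar.

Sara: truth-teller, Tom: truth-teller, Jing: liar, Zara: liar, Elif: liar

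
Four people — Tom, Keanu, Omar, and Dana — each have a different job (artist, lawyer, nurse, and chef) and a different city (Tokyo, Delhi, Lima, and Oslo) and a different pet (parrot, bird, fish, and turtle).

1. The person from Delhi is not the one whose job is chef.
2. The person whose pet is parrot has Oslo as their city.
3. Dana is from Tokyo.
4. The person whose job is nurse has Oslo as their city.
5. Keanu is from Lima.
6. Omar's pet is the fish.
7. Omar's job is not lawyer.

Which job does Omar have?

artist

With clues 1–5, chef is impossible for Omar's job.
With clues 1–6, nurse is impossible for Omar's job.
With clues 1–7, lawyer is impossible for Omar's job.
That leaves artist.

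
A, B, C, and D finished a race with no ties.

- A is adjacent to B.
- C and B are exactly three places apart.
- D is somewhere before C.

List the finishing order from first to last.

B, A, D, C

From clues 1–2: A is in {2,3}.
From clues 1–3: B → place 1, A → place 2, D → place 3, C → place 4.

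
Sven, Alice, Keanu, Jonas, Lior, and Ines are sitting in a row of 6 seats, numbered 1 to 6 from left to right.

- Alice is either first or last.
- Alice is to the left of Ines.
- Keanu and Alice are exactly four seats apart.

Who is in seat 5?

Keanu

With clue 1, Alice is ruled out for seat 5.
With clues 1–3, Ines, Jonas, Lior, and Sven are ruled out for seat 5.
So seat 5 is Keanu.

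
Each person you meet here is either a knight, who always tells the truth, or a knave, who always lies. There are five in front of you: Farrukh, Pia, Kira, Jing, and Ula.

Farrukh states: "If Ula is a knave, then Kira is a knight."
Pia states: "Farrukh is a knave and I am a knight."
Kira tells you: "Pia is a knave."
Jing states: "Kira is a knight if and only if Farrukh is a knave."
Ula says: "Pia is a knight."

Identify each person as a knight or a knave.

Farrukh: knight, Pia: knave, Kira: knight, Jing: knave, Ula: knave

Consider Farrukh. Suppose Farrukh is a knave.
Then no assignment of the remaining roles makes every statement match its speaker's type — contradiction.
So Farrukh is a knight.
With that fixed, Pia's statement is false, so Pia is a knave.
With that fixed, Kira's statement is true, so Kira is a knight.
With that fixed, Jing's statement is false, so Jing is a knave.
With that fixed, Ula's statement is false, so Ula is a knave.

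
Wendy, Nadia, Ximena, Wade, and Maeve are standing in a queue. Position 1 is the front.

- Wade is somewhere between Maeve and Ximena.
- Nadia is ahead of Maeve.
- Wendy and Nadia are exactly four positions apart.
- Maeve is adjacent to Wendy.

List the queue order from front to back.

From clue 1: Wade is in {2,3,4}.
From clues 1–3: Nadia → position 1, Wade → position 3, Wendy → position 5.
From clues 1–4: Ximena → position 2, Maeve → position 4.

Nadia, Ximena, Wade, Maeve, Wendy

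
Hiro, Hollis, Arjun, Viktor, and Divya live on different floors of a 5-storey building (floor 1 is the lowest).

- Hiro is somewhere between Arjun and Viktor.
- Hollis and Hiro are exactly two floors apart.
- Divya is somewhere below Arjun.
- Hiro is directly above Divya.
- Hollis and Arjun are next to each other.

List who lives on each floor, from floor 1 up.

Viktor, Divya, Hiro, Arjun, Hollis

From clue 1: Hiro is in {2,3,4}.
From clues 1–4: Viktor → floor 1.
From clues 1–5: Divya → floor 2, Hiro → floor 3, Arjun → floor 4, Hollis → floor 5.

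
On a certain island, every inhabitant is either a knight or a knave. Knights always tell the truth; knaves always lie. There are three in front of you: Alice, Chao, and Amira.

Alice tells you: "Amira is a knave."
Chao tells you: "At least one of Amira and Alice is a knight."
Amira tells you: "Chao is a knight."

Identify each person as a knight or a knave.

Consider Alice. Suppose Alice is a knight.
Then no assignment of the remaining roles makes every statement match its speaker's type — contradiction.
So Alice is a knave.
Consider Chao. Suppose Chao is a knave.
Then no assignment of the remaining roles makes every statement match its speaker's type — contradiction.
So Chao is a knight.
With that fixed, Amira's statement is true, so Amira is a knight.

Alice: knave, Chao: knight, Amira: knight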